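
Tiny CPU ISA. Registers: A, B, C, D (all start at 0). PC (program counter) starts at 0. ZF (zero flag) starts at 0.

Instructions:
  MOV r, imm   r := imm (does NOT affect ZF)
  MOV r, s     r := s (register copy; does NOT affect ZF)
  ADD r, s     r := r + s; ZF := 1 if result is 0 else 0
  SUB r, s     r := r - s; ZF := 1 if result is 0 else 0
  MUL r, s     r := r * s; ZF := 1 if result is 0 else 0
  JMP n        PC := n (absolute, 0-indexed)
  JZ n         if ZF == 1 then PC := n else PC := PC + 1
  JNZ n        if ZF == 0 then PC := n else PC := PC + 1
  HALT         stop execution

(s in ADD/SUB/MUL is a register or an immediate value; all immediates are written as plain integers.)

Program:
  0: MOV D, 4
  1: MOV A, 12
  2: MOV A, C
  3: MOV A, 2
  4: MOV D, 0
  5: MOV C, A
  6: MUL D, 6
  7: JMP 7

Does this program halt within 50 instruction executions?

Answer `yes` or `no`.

Answer: no

Derivation:
Step 1: PC=0 exec 'MOV D, 4'. After: A=0 B=0 C=0 D=4 ZF=0 PC=1
Step 2: PC=1 exec 'MOV A, 12'. After: A=12 B=0 C=0 D=4 ZF=0 PC=2
Step 3: PC=2 exec 'MOV A, C'. After: A=0 B=0 C=0 D=4 ZF=0 PC=3
Step 4: PC=3 exec 'MOV A, 2'. After: A=2 B=0 C=0 D=4 ZF=0 PC=4
Step 5: PC=4 exec 'MOV D, 0'. After: A=2 B=0 C=0 D=0 ZF=0 PC=5
Step 6: PC=5 exec 'MOV C, A'. After: A=2 B=0 C=2 D=0 ZF=0 PC=6
Step 7: PC=6 exec 'MUL D, 6'. After: A=2 B=0 C=2 D=0 ZF=1 PC=7
Step 8: PC=7 exec 'JMP 7'. After: A=2 B=0 C=2 D=0 ZF=1 PC=7
State after step 8 equals state after step 7: the program is in a cycle of length 1 and will never halt.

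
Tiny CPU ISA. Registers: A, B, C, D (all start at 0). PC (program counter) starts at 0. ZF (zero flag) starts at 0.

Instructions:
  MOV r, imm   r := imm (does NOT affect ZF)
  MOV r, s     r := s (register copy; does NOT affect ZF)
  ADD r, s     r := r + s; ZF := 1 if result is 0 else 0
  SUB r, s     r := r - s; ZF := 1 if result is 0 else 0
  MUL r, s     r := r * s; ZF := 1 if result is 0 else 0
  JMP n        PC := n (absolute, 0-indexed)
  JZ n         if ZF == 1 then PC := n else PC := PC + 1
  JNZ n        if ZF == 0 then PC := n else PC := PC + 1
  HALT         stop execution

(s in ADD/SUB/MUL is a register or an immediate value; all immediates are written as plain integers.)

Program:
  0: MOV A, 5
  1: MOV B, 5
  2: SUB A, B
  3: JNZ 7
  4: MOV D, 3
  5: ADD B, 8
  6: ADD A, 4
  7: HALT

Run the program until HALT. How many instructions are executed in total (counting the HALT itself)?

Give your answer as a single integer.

Step 1: PC=0 exec 'MOV A, 5'. After: A=5 B=0 C=0 D=0 ZF=0 PC=1
Step 2: PC=1 exec 'MOV B, 5'. After: A=5 B=5 C=0 D=0 ZF=0 PC=2
Step 3: PC=2 exec 'SUB A, B'. After: A=0 B=5 C=0 D=0 ZF=1 PC=3
Step 4: PC=3 exec 'JNZ 7'. After: A=0 B=5 C=0 D=0 ZF=1 PC=4
Step 5: PC=4 exec 'MOV D, 3'. After: A=0 B=5 C=0 D=3 ZF=1 PC=5
Step 6: PC=5 exec 'ADD B, 8'. After: A=0 B=13 C=0 D=3 ZF=0 PC=6
Step 7: PC=6 exec 'ADD A, 4'. After: A=4 B=13 C=0 D=3 ZF=0 PC=7
Step 8: PC=7 exec 'HALT'. After: A=4 B=13 C=0 D=3 ZF=0 PC=7 HALTED
Total instructions executed: 8

Answer: 8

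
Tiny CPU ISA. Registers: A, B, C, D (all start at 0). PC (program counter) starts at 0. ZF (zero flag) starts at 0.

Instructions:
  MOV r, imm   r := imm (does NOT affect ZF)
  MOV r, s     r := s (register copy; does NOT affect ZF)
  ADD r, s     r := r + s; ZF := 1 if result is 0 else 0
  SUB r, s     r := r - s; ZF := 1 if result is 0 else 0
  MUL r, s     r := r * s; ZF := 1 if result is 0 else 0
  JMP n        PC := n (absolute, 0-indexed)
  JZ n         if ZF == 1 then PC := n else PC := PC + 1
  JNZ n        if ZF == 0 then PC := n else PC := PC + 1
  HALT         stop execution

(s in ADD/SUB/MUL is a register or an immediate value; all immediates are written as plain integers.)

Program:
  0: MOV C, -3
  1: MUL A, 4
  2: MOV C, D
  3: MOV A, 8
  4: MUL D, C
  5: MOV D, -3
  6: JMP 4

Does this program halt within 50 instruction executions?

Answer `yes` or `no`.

Answer: no

Derivation:
Step 1: PC=0 exec 'MOV C, -3'. After: A=0 B=0 C=-3 D=0 ZF=0 PC=1
Step 2: PC=1 exec 'MUL A, 4'. After: A=0 B=0 C=-3 D=0 ZF=1 PC=2
Step 3: PC=2 exec 'MOV C, D'. After: A=0 B=0 C=0 D=0 ZF=1 PC=3
Step 4: PC=3 exec 'MOV A, 8'. After: A=8 B=0 C=0 D=0 ZF=1 PC=4
Step 5: PC=4 exec 'MUL D, C'. After: A=8 B=0 C=0 D=0 ZF=1 PC=5
Step 6: PC=5 exec 'MOV D, -3'. After: A=8 B=0 C=0 D=-3 ZF=1 PC=6
Step 7: PC=6 exec 'JMP 4'. After: A=8 B=0 C=0 D=-3 ZF=1 PC=4
Step 8: PC=4 exec 'MUL D, C'. After: A=8 B=0 C=0 D=0 ZF=1 PC=5
State after step 8 equals state after step 5: the program is in a cycle of length 3 and will never halt.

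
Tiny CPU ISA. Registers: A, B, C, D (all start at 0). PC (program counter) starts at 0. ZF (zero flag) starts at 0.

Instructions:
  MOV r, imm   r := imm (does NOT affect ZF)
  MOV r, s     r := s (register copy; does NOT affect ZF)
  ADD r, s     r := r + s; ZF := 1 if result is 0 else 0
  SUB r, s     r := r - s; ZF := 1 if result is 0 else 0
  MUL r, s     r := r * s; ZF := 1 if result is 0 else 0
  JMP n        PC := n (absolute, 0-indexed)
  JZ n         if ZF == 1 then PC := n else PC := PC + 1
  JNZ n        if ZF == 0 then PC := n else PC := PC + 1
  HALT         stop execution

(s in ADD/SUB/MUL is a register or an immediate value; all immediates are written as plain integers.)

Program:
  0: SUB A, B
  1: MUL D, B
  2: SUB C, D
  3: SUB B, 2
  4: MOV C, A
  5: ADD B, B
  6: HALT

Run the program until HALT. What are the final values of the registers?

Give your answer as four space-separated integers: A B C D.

Step 1: PC=0 exec 'SUB A, B'. After: A=0 B=0 C=0 D=0 ZF=1 PC=1
Step 2: PC=1 exec 'MUL D, B'. After: A=0 B=0 C=0 D=0 ZF=1 PC=2
Step 3: PC=2 exec 'SUB C, D'. After: A=0 B=0 C=0 D=0 ZF=1 PC=3
Step 4: PC=3 exec 'SUB B, 2'. After: A=0 B=-2 C=0 D=0 ZF=0 PC=4
Step 5: PC=4 exec 'MOV C, A'. After: A=0 B=-2 C=0 D=0 ZF=0 PC=5
Step 6: PC=5 exec 'ADD B, B'. After: A=0 B=-4 C=0 D=0 ZF=0 PC=6
Step 7: PC=6 exec 'HALT'. After: A=0 B=-4 C=0 D=0 ZF=0 PC=6 HALTED

Answer: 0 -4 0 0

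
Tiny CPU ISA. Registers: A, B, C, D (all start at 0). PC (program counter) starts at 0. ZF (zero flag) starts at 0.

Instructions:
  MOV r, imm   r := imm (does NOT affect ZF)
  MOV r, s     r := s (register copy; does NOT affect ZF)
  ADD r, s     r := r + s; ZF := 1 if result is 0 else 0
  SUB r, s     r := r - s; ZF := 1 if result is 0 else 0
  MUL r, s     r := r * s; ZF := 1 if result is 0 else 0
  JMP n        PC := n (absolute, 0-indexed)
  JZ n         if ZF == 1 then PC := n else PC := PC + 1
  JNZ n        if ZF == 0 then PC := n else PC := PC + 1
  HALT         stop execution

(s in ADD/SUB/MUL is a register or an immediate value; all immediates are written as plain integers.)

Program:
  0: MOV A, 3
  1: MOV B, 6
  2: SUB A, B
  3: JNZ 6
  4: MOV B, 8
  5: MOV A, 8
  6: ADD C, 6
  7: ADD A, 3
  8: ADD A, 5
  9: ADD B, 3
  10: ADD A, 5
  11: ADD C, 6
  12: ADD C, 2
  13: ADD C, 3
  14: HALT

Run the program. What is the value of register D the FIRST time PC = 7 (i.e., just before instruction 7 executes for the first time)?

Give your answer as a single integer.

Step 1: PC=0 exec 'MOV A, 3'. After: A=3 B=0 C=0 D=0 ZF=0 PC=1
Step 2: PC=1 exec 'MOV B, 6'. After: A=3 B=6 C=0 D=0 ZF=0 PC=2
Step 3: PC=2 exec 'SUB A, B'. After: A=-3 B=6 C=0 D=0 ZF=0 PC=3
Step 4: PC=3 exec 'JNZ 6'. After: A=-3 B=6 C=0 D=0 ZF=0 PC=6
Step 5: PC=6 exec 'ADD C, 6'. After: A=-3 B=6 C=6 D=0 ZF=0 PC=7
First time PC=7: D=0

0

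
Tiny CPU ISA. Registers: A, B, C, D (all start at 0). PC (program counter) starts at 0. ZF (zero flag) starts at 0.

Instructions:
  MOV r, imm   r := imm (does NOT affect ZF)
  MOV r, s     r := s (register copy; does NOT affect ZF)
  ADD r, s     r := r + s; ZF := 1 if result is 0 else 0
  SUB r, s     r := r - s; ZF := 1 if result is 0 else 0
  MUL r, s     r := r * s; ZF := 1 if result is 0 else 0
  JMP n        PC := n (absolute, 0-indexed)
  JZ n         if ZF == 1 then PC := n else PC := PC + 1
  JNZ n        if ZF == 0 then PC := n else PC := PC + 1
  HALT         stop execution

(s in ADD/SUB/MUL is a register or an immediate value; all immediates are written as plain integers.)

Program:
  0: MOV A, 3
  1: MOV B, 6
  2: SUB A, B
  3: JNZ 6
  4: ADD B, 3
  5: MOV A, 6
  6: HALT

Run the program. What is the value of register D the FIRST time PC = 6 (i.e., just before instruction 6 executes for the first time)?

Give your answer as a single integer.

Step 1: PC=0 exec 'MOV A, 3'. After: A=3 B=0 C=0 D=0 ZF=0 PC=1
Step 2: PC=1 exec 'MOV B, 6'. After: A=3 B=6 C=0 D=0 ZF=0 PC=2
Step 3: PC=2 exec 'SUB A, B'. After: A=-3 B=6 C=0 D=0 ZF=0 PC=3
Step 4: PC=3 exec 'JNZ 6'. After: A=-3 B=6 C=0 D=0 ZF=0 PC=6
First time PC=6: D=0

0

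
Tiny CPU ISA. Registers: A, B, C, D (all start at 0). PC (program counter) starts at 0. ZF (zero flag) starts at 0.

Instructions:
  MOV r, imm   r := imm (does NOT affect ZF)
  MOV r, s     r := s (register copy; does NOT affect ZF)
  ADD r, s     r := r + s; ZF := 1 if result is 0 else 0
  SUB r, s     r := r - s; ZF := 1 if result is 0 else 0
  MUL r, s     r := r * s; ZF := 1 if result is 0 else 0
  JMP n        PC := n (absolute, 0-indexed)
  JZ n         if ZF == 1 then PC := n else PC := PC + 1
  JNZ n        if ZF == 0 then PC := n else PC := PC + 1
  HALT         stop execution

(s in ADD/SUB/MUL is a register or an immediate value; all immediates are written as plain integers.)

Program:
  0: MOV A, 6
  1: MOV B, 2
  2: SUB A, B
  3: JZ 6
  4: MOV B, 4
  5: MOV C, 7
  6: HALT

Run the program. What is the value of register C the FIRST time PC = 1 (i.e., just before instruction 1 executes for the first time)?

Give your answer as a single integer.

Step 1: PC=0 exec 'MOV A, 6'. After: A=6 B=0 C=0 D=0 ZF=0 PC=1
First time PC=1: C=0

0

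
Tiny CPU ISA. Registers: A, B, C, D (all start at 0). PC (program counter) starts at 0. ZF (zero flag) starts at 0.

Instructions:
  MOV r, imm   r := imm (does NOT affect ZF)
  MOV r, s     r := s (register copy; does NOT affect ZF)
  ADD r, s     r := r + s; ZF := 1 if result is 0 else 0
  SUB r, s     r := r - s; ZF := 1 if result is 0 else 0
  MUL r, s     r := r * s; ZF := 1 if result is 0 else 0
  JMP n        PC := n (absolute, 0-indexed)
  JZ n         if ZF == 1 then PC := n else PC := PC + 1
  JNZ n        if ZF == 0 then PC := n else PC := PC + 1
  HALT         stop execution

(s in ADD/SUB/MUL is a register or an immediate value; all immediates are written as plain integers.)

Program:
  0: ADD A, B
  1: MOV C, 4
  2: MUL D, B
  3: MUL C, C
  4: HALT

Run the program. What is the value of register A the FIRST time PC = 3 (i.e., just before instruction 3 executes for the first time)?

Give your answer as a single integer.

Step 1: PC=0 exec 'ADD A, B'. After: A=0 B=0 C=0 D=0 ZF=1 PC=1
Step 2: PC=1 exec 'MOV C, 4'. After: A=0 B=0 C=4 D=0 ZF=1 PC=2
Step 3: PC=2 exec 'MUL D, B'. After: A=0 B=0 C=4 D=0 ZF=1 PC=3
First time PC=3: A=0

0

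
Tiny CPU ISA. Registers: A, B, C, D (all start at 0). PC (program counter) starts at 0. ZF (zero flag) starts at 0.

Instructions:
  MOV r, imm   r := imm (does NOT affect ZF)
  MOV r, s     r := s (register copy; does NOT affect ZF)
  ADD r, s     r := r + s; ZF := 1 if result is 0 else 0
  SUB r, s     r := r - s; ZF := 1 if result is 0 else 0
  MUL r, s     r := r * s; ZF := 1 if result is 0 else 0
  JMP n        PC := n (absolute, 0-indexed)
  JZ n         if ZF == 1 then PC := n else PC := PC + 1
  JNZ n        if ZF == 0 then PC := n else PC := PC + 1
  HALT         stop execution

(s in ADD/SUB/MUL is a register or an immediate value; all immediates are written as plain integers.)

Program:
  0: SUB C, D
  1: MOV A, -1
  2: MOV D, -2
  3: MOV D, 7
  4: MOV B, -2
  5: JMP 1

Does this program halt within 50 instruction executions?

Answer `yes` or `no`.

Answer: no

Derivation:
Step 1: PC=0 exec 'SUB C, D'. After: A=0 B=0 C=0 D=0 ZF=1 PC=1
Step 2: PC=1 exec 'MOV A, -1'. After: A=-1 B=0 C=0 D=0 ZF=1 PC=2
Step 3: PC=2 exec 'MOV D, -2'. After: A=-1 B=0 C=0 D=-2 ZF=1 PC=3
Step 4: PC=3 exec 'MOV D, 7'. After: A=-1 B=0 C=0 D=7 ZF=1 PC=4
Step 5: PC=4 exec 'MOV B, -2'. After: A=-1 B=-2 C=0 D=7 ZF=1 PC=5
Step 6: PC=5 exec 'JMP 1'. After: A=-1 B=-2 C=0 D=7 ZF=1 PC=1
Step 7: PC=1 exec 'MOV A, -1'. After: A=-1 B=-2 C=0 D=7 ZF=1 PC=2
Step 8: PC=2 exec 'MOV D, -2'. After: A=-1 B=-2 C=0 D=-2 ZF=1 PC=3
Step 9: PC=3 exec 'MOV D, 7'. After: A=-1 B=-2 C=0 D=7 ZF=1 PC=4
Step 10: PC=4 exec 'MOV B, -2'. After: A=-1 B=-2 C=0 D=7 ZF=1 PC=5
State after step 10 equals state after step 5: the program is in a cycle of length 5 and will never halt.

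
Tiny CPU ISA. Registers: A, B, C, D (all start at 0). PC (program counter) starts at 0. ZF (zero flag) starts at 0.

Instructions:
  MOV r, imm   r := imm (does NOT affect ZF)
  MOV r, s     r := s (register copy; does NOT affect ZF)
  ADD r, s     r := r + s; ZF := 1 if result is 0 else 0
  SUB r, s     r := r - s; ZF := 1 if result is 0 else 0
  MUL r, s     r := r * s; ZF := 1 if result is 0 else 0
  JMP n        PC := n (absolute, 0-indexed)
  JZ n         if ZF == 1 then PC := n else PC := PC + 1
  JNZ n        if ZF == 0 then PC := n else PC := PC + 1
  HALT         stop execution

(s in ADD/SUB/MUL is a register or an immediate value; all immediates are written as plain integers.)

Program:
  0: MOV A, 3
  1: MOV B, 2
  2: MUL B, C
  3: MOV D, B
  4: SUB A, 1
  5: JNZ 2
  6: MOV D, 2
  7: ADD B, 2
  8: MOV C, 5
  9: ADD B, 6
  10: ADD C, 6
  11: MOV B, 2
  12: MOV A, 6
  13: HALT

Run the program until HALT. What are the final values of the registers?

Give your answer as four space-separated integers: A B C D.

Answer: 6 2 11 2

Derivation:
Step 1: PC=0 exec 'MOV A, 3'. After: A=3 B=0 C=0 D=0 ZF=0 PC=1
Step 2: PC=1 exec 'MOV B, 2'. After: A=3 B=2 C=0 D=0 ZF=0 PC=2
Step 3: PC=2 exec 'MUL B, C'. After: A=3 B=0 C=0 D=0 ZF=1 PC=3
Step 4: PC=3 exec 'MOV D, B'. After: A=3 B=0 C=0 D=0 ZF=1 PC=4
Step 5: PC=4 exec 'SUB A, 1'. After: A=2 B=0 C=0 D=0 ZF=0 PC=5
Step 6: PC=5 exec 'JNZ 2'. After: A=2 B=0 C=0 D=0 ZF=0 PC=2
Step 7: PC=2 exec 'MUL B, C'. After: A=2 B=0 C=0 D=0 ZF=1 PC=3
Step 8: PC=3 exec 'MOV D, B'. After: A=2 B=0 C=0 D=0 ZF=1 PC=4
Step 9: PC=4 exec 'SUB A, 1'. After: A=1 B=0 C=0 D=0 ZF=0 PC=5
Step 10: PC=5 exec 'JNZ 2'. After: A=1 B=0 C=0 D=0 ZF=0 PC=2
Step 11: PC=2 exec 'MUL B, C'. After: A=1 B=0 C=0 D=0 ZF=1 PC=3
Step 12: PC=3 exec 'MOV D, B'. After: A=1 B=0 C=0 D=0 ZF=1 PC=4
Step 13: PC=4 exec 'SUB A, 1'. After: A=0 B=0 C=0 D=0 ZF=1 PC=5
Step 14: PC=5 exec 'JNZ 2'. After: A=0 B=0 C=0 D=0 ZF=1 PC=6
Step 15: PC=6 exec 'MOV D, 2'. After: A=0 B=0 C=0 D=2 ZF=1 PC=7
Step 16: PC=7 exec 'ADD B, 2'. After: A=0 B=2 C=0 D=2 ZF=0 PC=8
Step 17: PC=8 exec 'MOV C, 5'. After: A=0 B=2 C=5 D=2 ZF=0 PC=9
Step 18: PC=9 exec 'ADD B, 6'. After: A=0 B=8 C=5 D=2 ZF=0 PC=10
Step 19: PC=10 exec 'ADD C, 6'. After: A=0 B=8 C=11 D=2 ZF=0 PC=11
Step 20: PC=11 exec 'MOV B, 2'. After: A=0 B=2 C=11 D=2 ZF=0 PC=12
Step 21: PC=12 exec 'MOV A, 6'. After: A=6 B=2 C=11 D=2 ZF=0 PC=13
Step 22: PC=13 exec 'HALT'. After: A=6 B=2 C=11 D=2 ZF=0 PC=13 HALTED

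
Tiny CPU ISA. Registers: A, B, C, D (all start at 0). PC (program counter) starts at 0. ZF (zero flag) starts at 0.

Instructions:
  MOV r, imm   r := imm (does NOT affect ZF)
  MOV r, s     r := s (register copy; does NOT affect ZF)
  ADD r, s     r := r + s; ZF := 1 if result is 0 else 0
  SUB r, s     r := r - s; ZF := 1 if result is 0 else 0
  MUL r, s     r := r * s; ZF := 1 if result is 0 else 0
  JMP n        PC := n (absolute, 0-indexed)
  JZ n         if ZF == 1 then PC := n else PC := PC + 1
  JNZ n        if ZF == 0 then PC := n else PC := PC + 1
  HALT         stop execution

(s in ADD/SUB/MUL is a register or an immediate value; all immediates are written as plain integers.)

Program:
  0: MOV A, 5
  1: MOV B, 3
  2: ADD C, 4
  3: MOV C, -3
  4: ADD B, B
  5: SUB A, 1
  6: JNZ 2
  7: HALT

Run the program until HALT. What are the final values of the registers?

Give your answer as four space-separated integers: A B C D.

Step 1: PC=0 exec 'MOV A, 5'. After: A=5 B=0 C=0 D=0 ZF=0 PC=1
Step 2: PC=1 exec 'MOV B, 3'. After: A=5 B=3 C=0 D=0 ZF=0 PC=2
Step 3: PC=2 exec 'ADD C, 4'. After: A=5 B=3 C=4 D=0 ZF=0 PC=3
Step 4: PC=3 exec 'MOV C, -3'. After: A=5 B=3 C=-3 D=0 ZF=0 PC=4
Step 5: PC=4 exec 'ADD B, B'. After: A=5 B=6 C=-3 D=0 ZF=0 PC=5
Step 6: PC=5 exec 'SUB A, 1'. After: A=4 B=6 C=-3 D=0 ZF=0 PC=6
Step 7: PC=6 exec 'JNZ 2'. After: A=4 B=6 C=-3 D=0 ZF=0 PC=2
Step 8: PC=2 exec 'ADD C, 4'. After: A=4 B=6 C=1 D=0 ZF=0 PC=3
Step 9: PC=3 exec 'MOV C, -3'. After: A=4 B=6 C=-3 D=0 ZF=0 PC=4
Step 10: PC=4 exec 'ADD B, B'. After: A=4 B=12 C=-3 D=0 ZF=0 PC=5
Step 11: PC=5 exec 'SUB A, 1'. After: A=3 B=12 C=-3 D=0 ZF=0 PC=6
Step 12: PC=6 exec 'JNZ 2'. After: A=3 B=12 C=-3 D=0 ZF=0 PC=2
Step 13: PC=2 exec 'ADD C, 4'. After: A=3 B=12 C=1 D=0 ZF=0 PC=3
Step 14: PC=3 exec 'MOV C, -3'. After: A=3 B=12 C=-3 D=0 ZF=0 PC=4
Step 15: PC=4 exec 'ADD B, B'. After: A=3 B=24 C=-3 D=0 ZF=0 PC=5
Step 16: PC=5 exec 'SUB A, 1'. After: A=2 B=24 C=-3 D=0 ZF=0 PC=6
Step 17: PC=6 exec 'JNZ 2'. After: A=2 B=24 C=-3 D=0 ZF=0 PC=2
Step 18: PC=2 exec 'ADD C, 4'. After: A=2 B=24 C=1 D=0 ZF=0 PC=3
Step 19: PC=3 exec 'MOV C, -3'. After: A=2 B=24 C=-3 D=0 ZF=0 PC=4
Step 20: PC=4 exec 'ADD B, B'. After: A=2 B=48 C=-3 D=0 ZF=0 PC=5
Step 21: PC=5 exec 'SUB A, 1'. After: A=1 B=48 C=-3 D=0 ZF=0 PC=6
Step 22: PC=6 exec 'JNZ 2'. After: A=1 B=48 C=-3 D=0 ZF=0 PC=2
Step 23: PC=2 exec 'ADD C, 4'. After: A=1 B=48 C=1 D=0 ZF=0 PC=3
Step 24: PC=3 exec 'MOV C, -3'. After: A=1 B=48 C=-3 D=0 ZF=0 PC=4
Step 25: PC=4 exec 'ADD B, B'. After: A=1 B=96 C=-3 D=0 ZF=0 PC=5
Step 26: PC=5 exec 'SUB A, 1'. After: A=0 B=96 C=-3 D=0 ZF=1 PC=6
Step 27: PC=6 exec 'JNZ 2'. After: A=0 B=96 C=-3 D=0 ZF=1 PC=7
Step 28: PC=7 exec 'HALT'. After: A=0 B=96 C=-3 D=0 ZF=1 PC=7 HALTED

Answer: 0 96 -3 0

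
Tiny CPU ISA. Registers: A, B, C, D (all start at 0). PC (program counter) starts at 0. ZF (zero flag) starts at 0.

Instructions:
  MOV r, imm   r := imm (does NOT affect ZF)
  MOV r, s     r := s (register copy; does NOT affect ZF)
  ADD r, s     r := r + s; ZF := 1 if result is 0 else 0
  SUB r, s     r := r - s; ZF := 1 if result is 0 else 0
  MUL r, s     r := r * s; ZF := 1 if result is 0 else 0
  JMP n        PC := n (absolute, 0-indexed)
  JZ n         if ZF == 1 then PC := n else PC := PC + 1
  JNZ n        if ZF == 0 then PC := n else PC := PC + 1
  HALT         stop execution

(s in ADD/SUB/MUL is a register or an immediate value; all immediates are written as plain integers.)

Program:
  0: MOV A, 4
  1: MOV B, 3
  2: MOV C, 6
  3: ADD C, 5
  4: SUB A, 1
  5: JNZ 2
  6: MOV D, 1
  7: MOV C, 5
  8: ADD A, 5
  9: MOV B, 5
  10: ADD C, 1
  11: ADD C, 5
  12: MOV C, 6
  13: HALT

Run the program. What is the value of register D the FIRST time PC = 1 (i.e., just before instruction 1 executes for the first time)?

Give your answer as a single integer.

Step 1: PC=0 exec 'MOV A, 4'. After: A=4 B=0 C=0 D=0 ZF=0 PC=1
First time PC=1: D=0

0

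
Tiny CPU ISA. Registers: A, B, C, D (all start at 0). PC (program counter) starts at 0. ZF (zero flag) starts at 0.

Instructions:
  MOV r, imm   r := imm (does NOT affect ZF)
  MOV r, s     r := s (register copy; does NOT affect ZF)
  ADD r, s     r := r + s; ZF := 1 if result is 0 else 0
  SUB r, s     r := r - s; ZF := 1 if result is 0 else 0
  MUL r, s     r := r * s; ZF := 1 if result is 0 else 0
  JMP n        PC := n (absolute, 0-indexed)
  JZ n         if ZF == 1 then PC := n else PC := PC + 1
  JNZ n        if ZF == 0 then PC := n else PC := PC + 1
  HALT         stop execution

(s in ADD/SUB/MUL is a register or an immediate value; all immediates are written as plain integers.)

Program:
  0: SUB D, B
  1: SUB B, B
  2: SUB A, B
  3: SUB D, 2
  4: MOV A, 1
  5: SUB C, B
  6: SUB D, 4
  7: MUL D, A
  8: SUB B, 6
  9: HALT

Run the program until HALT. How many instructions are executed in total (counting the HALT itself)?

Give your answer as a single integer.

Step 1: PC=0 exec 'SUB D, B'. After: A=0 B=0 C=0 D=0 ZF=1 PC=1
Step 2: PC=1 exec 'SUB B, B'. After: A=0 B=0 C=0 D=0 ZF=1 PC=2
Step 3: PC=2 exec 'SUB A, B'. After: A=0 B=0 C=0 D=0 ZF=1 PC=3
Step 4: PC=3 exec 'SUB D, 2'. After: A=0 B=0 C=0 D=-2 ZF=0 PC=4
Step 5: PC=4 exec 'MOV A, 1'. After: A=1 B=0 C=0 D=-2 ZF=0 PC=5
Step 6: PC=5 exec 'SUB C, B'. After: A=1 B=0 C=0 D=-2 ZF=1 PC=6
Step 7: PC=6 exec 'SUB D, 4'. After: A=1 B=0 C=0 D=-6 ZF=0 PC=7
Step 8: PC=7 exec 'MUL D, A'. After: A=1 B=0 C=0 D=-6 ZF=0 PC=8
Step 9: PC=8 exec 'SUB B, 6'. After: A=1 B=-6 C=0 D=-6 ZF=0 PC=9
Step 10: PC=9 exec 'HALT'. After: A=1 B=-6 C=0 D=-6 ZF=0 PC=9 HALTED
Total instructions executed: 10

Answer: 10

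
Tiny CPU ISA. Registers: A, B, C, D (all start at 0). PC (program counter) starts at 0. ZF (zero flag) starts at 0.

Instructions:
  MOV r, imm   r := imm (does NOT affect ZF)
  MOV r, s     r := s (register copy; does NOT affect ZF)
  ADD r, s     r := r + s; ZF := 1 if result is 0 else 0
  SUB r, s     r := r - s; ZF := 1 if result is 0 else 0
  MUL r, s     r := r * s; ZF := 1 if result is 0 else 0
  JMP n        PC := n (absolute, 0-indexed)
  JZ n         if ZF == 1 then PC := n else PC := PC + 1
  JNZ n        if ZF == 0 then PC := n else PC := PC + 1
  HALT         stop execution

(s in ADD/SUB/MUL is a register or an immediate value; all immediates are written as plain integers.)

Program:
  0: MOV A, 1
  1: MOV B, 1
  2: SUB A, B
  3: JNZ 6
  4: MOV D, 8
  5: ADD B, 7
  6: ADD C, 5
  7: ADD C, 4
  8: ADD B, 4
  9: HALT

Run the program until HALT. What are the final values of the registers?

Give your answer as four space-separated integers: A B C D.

Step 1: PC=0 exec 'MOV A, 1'. After: A=1 B=0 C=0 D=0 ZF=0 PC=1
Step 2: PC=1 exec 'MOV B, 1'. After: A=1 B=1 C=0 D=0 ZF=0 PC=2
Step 3: PC=2 exec 'SUB A, B'. After: A=0 B=1 C=0 D=0 ZF=1 PC=3
Step 4: PC=3 exec 'JNZ 6'. After: A=0 B=1 C=0 D=0 ZF=1 PC=4
Step 5: PC=4 exec 'MOV D, 8'. After: A=0 B=1 C=0 D=8 ZF=1 PC=5
Step 6: PC=5 exec 'ADD B, 7'. After: A=0 B=8 C=0 D=8 ZF=0 PC=6
Step 7: PC=6 exec 'ADD C, 5'. After: A=0 B=8 C=5 D=8 ZF=0 PC=7
Step 8: PC=7 exec 'ADD C, 4'. After: A=0 B=8 C=9 D=8 ZF=0 PC=8
Step 9: PC=8 exec 'ADD B, 4'. After: A=0 B=12 C=9 D=8 ZF=0 PC=9
Step 10: PC=9 exec 'HALT'. After: A=0 B=12 C=9 D=8 ZF=0 PC=9 HALTED

Answer: 0 12 9 8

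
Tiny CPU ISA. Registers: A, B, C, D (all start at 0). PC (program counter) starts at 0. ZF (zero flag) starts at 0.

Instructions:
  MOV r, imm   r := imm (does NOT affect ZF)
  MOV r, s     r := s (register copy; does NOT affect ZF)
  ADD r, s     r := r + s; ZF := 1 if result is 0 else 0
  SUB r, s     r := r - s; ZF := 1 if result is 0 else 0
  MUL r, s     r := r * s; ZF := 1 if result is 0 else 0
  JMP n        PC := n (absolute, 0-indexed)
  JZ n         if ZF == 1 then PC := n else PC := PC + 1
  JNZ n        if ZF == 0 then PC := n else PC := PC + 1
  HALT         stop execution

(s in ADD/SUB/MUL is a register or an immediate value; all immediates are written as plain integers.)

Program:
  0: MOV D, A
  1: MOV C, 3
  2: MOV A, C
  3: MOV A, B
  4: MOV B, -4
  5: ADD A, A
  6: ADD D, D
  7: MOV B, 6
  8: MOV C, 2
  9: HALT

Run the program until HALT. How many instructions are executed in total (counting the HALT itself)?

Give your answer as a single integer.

Step 1: PC=0 exec 'MOV D, A'. After: A=0 B=0 C=0 D=0 ZF=0 PC=1
Step 2: PC=1 exec 'MOV C, 3'. After: A=0 B=0 C=3 D=0 ZF=0 PC=2
Step 3: PC=2 exec 'MOV A, C'. After: A=3 B=0 C=3 D=0 ZF=0 PC=3
Step 4: PC=3 exec 'MOV A, B'. After: A=0 B=0 C=3 D=0 ZF=0 PC=4
Step 5: PC=4 exec 'MOV B, -4'. After: A=0 B=-4 C=3 D=0 ZF=0 PC=5
Step 6: PC=5 exec 'ADD A, A'. After: A=0 B=-4 C=3 D=0 ZF=1 PC=6
Step 7: PC=6 exec 'ADD D, D'. After: A=0 B=-4 C=3 D=0 ZF=1 PC=7
Step 8: PC=7 exec 'MOV B, 6'. After: A=0 B=6 C=3 D=0 ZF=1 PC=8
Step 9: PC=8 exec 'MOV C, 2'. After: A=0 B=6 C=2 D=0 ZF=1 PC=9
Step 10: PC=9 exec 'HALT'. After: A=0 B=6 C=2 D=0 ZF=1 PC=9 HALTED
Total instructions executed: 10

Answer: 10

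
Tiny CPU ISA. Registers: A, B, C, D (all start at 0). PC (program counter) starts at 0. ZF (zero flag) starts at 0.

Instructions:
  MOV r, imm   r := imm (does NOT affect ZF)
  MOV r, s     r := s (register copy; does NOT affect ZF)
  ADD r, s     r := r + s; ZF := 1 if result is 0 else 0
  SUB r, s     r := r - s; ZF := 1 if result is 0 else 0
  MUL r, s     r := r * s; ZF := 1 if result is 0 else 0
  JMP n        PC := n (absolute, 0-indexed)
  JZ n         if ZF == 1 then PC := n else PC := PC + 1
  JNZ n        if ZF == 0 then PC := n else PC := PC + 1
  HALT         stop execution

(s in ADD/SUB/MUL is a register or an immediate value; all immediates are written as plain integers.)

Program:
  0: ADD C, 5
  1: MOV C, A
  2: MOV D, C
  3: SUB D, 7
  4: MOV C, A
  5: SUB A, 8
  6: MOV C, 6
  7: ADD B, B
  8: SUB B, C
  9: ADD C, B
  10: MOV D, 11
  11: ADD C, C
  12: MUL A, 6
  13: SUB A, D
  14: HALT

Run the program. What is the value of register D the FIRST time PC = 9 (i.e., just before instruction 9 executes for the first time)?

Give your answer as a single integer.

Step 1: PC=0 exec 'ADD C, 5'. After: A=0 B=0 C=5 D=0 ZF=0 PC=1
Step 2: PC=1 exec 'MOV C, A'. After: A=0 B=0 C=0 D=0 ZF=0 PC=2
Step 3: PC=2 exec 'MOV D, C'. After: A=0 B=0 C=0 D=0 ZF=0 PC=3
Step 4: PC=3 exec 'SUB D, 7'. After: A=0 B=0 C=0 D=-7 ZF=0 PC=4
Step 5: PC=4 exec 'MOV C, A'. After: A=0 B=0 C=0 D=-7 ZF=0 PC=5
Step 6: PC=5 exec 'SUB A, 8'. After: A=-8 B=0 C=0 D=-7 ZF=0 PC=6
Step 7: PC=6 exec 'MOV C, 6'. After: A=-8 B=0 C=6 D=-7 ZF=0 PC=7
Step 8: PC=7 exec 'ADD B, B'. After: A=-8 B=0 C=6 D=-7 ZF=1 PC=8
Step 9: PC=8 exec 'SUB B, C'. After: A=-8 B=-6 C=6 D=-7 ZF=0 PC=9
First time PC=9: D=-7

-7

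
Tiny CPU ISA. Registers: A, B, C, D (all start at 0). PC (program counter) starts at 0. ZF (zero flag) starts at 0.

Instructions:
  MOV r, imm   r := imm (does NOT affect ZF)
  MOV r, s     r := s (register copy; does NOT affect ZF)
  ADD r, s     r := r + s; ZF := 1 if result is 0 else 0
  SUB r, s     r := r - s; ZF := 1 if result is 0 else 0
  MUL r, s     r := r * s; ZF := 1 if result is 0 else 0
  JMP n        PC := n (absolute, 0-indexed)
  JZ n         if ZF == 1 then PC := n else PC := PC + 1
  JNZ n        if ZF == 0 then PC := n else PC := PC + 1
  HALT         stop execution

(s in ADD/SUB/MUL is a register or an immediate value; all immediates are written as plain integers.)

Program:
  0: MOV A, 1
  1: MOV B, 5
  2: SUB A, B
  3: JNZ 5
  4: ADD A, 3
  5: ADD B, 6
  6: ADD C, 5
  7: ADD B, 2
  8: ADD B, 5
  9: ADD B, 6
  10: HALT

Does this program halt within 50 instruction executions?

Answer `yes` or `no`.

Step 1: PC=0 exec 'MOV A, 1'. After: A=1 B=0 C=0 D=0 ZF=0 PC=1
Step 2: PC=1 exec 'MOV B, 5'. After: A=1 B=5 C=0 D=0 ZF=0 PC=2
Step 3: PC=2 exec 'SUB A, B'. After: A=-4 B=5 C=0 D=0 ZF=0 PC=3
Step 4: PC=3 exec 'JNZ 5'. After: A=-4 B=5 C=0 D=0 ZF=0 PC=5
Step 5: PC=5 exec 'ADD B, 6'. After: A=-4 B=11 C=0 D=0 ZF=0 PC=6
Step 6: PC=6 exec 'ADD C, 5'. After: A=-4 B=11 C=5 D=0 ZF=0 PC=7
Step 7: PC=7 exec 'ADD B, 2'. After: A=-4 B=13 C=5 D=0 ZF=0 PC=8
Step 8: PC=8 exec 'ADD B, 5'. After: A=-4 B=18 C=5 D=0 ZF=0 PC=9
Step 9: PC=9 exec 'ADD B, 6'. After: A=-4 B=24 C=5 D=0 ZF=0 PC=10
Step 10: PC=10 exec 'HALT'. After: A=-4 B=24 C=5 D=0 ZF=0 PC=10 HALTED

Answer: yes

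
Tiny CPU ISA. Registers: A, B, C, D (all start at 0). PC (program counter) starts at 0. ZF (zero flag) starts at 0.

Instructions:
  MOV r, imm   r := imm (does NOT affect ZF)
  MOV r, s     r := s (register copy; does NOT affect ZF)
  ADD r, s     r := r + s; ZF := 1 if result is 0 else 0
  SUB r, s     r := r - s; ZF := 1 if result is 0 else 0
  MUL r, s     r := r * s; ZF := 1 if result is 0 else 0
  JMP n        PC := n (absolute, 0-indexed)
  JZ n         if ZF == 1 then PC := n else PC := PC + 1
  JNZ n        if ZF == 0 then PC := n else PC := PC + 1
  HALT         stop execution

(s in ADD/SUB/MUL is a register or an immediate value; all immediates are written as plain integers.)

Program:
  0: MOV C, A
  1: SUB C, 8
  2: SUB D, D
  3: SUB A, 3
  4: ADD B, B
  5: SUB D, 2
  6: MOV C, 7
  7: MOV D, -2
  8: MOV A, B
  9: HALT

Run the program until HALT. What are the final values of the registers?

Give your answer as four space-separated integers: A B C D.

Step 1: PC=0 exec 'MOV C, A'. After: A=0 B=0 C=0 D=0 ZF=0 PC=1
Step 2: PC=1 exec 'SUB C, 8'. After: A=0 B=0 C=-8 D=0 ZF=0 PC=2
Step 3: PC=2 exec 'SUB D, D'. After: A=0 B=0 C=-8 D=0 ZF=1 PC=3
Step 4: PC=3 exec 'SUB A, 3'. After: A=-3 B=0 C=-8 D=0 ZF=0 PC=4
Step 5: PC=4 exec 'ADD B, B'. After: A=-3 B=0 C=-8 D=0 ZF=1 PC=5
Step 6: PC=5 exec 'SUB D, 2'. After: A=-3 B=0 C=-8 D=-2 ZF=0 PC=6
Step 7: PC=6 exec 'MOV C, 7'. After: A=-3 B=0 C=7 D=-2 ZF=0 PC=7
Step 8: PC=7 exec 'MOV D, -2'. After: A=-3 B=0 C=7 D=-2 ZF=0 PC=8
Step 9: PC=8 exec 'MOV A, B'. After: A=0 B=0 C=7 D=-2 ZF=0 PC=9
Step 10: PC=9 exec 'HALT'. After: A=0 B=0 C=7 D=-2 ZF=0 PC=9 HALTED

Answer: 0 0 7 -2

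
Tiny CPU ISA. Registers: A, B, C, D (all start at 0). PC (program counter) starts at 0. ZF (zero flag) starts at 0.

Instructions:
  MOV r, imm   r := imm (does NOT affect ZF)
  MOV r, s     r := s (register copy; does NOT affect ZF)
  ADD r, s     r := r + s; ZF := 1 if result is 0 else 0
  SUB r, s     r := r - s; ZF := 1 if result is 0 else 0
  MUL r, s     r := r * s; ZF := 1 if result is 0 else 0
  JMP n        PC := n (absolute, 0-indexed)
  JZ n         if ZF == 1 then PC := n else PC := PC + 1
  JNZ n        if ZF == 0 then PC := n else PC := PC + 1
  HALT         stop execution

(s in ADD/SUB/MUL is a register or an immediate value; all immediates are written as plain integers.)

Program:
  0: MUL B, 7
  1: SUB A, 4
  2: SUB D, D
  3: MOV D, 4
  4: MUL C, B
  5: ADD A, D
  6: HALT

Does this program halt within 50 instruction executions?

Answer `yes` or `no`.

Step 1: PC=0 exec 'MUL B, 7'. After: A=0 B=0 C=0 D=0 ZF=1 PC=1
Step 2: PC=1 exec 'SUB A, 4'. After: A=-4 B=0 C=0 D=0 ZF=0 PC=2
Step 3: PC=2 exec 'SUB D, D'. After: A=-4 B=0 C=0 D=0 ZF=1 PC=3
Step 4: PC=3 exec 'MOV D, 4'. After: A=-4 B=0 C=0 D=4 ZF=1 PC=4
Step 5: PC=4 exec 'MUL C, B'. After: A=-4 B=0 C=0 D=4 ZF=1 PC=5
Step 6: PC=5 exec 'ADD A, D'. After: A=0 B=0 C=0 D=4 ZF=1 PC=6
Step 7: PC=6 exec 'HALT'. After: A=0 B=0 C=0 D=4 ZF=1 PC=6 HALTED

Answer: yes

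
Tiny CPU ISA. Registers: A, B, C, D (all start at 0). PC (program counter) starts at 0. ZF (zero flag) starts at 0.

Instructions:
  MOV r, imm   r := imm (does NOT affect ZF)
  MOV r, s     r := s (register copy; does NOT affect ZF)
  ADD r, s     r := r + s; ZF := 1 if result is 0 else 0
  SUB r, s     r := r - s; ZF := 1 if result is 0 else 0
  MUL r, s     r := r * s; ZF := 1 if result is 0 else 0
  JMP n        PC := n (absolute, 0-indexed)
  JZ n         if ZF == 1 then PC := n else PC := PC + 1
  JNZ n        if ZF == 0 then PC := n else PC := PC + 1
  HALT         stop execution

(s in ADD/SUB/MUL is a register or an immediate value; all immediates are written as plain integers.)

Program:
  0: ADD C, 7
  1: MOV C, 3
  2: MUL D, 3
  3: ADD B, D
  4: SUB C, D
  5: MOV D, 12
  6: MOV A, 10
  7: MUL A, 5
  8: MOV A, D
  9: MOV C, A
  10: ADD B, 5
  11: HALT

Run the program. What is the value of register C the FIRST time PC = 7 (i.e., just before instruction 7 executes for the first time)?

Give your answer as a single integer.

Step 1: PC=0 exec 'ADD C, 7'. After: A=0 B=0 C=7 D=0 ZF=0 PC=1
Step 2: PC=1 exec 'MOV C, 3'. After: A=0 B=0 C=3 D=0 ZF=0 PC=2
Step 3: PC=2 exec 'MUL D, 3'. After: A=0 B=0 C=3 D=0 ZF=1 PC=3
Step 4: PC=3 exec 'ADD B, D'. After: A=0 B=0 C=3 D=0 ZF=1 PC=4
Step 5: PC=4 exec 'SUB C, D'. After: A=0 B=0 C=3 D=0 ZF=0 PC=5
Step 6: PC=5 exec 'MOV D, 12'. After: A=0 B=0 C=3 D=12 ZF=0 PC=6
Step 7: PC=6 exec 'MOV A, 10'. After: A=10 B=0 C=3 D=12 ZF=0 PC=7
First time PC=7: C=3

3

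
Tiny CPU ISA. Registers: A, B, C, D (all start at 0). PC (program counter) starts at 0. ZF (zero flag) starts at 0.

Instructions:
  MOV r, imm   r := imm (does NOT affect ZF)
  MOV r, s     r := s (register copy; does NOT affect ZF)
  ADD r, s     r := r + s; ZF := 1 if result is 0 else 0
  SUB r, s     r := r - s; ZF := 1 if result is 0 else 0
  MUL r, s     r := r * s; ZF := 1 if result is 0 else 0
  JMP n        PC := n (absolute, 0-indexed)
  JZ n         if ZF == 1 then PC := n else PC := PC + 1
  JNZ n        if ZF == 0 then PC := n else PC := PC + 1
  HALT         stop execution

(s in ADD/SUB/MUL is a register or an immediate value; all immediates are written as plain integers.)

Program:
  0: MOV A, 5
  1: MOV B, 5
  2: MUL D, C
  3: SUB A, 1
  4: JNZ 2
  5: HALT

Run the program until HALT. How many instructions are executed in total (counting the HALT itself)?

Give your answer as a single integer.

Answer: 18

Derivation:
Step 1: PC=0 exec 'MOV A, 5'. After: A=5 B=0 C=0 D=0 ZF=0 PC=1
Step 2: PC=1 exec 'MOV B, 5'. After: A=5 B=5 C=0 D=0 ZF=0 PC=2
Step 3: PC=2 exec 'MUL D, C'. After: A=5 B=5 C=0 D=0 ZF=1 PC=3
Step 4: PC=3 exec 'SUB A, 1'. After: A=4 B=5 C=0 D=0 ZF=0 PC=4
Step 5: PC=4 exec 'JNZ 2'. After: A=4 B=5 C=0 D=0 ZF=0 PC=2
Step 6: PC=2 exec 'MUL D, C'. After: A=4 B=5 C=0 D=0 ZF=1 PC=3
Step 7: PC=3 exec 'SUB A, 1'. After: A=3 B=5 C=0 D=0 ZF=0 PC=4
Step 8: PC=4 exec 'JNZ 2'. After: A=3 B=5 C=0 D=0 ZF=0 PC=2
Step 9: PC=2 exec 'MUL D, C'. After: A=3 B=5 C=0 D=0 ZF=1 PC=3
Step 10: PC=3 exec 'SUB A, 1'. After: A=2 B=5 C=0 D=0 ZF=0 PC=4
Step 11: PC=4 exec 'JNZ 2'. After: A=2 B=5 C=0 D=0 ZF=0 PC=2
Step 12: PC=2 exec 'MUL D, C'. After: A=2 B=5 C=0 D=0 ZF=1 PC=3
Step 13: PC=3 exec 'SUB A, 1'. After: A=1 B=5 C=0 D=0 ZF=0 PC=4
Step 14: PC=4 exec 'JNZ 2'. After: A=1 B=5 C=0 D=0 ZF=0 PC=2
Step 15: PC=2 exec 'MUL D, C'. After: A=1 B=5 C=0 D=0 ZF=1 PC=3
Step 16: PC=3 exec 'SUB A, 1'. After: A=0 B=5 C=0 D=0 ZF=1 PC=4
Step 17: PC=4 exec 'JNZ 2'. After: A=0 B=5 C=0 D=0 ZF=1 PC=5
Step 18: PC=5 exec 'HALT'. After: A=0 B=5 C=0 D=0 ZF=1 PC=5 HALTED
Total instructions executed: 18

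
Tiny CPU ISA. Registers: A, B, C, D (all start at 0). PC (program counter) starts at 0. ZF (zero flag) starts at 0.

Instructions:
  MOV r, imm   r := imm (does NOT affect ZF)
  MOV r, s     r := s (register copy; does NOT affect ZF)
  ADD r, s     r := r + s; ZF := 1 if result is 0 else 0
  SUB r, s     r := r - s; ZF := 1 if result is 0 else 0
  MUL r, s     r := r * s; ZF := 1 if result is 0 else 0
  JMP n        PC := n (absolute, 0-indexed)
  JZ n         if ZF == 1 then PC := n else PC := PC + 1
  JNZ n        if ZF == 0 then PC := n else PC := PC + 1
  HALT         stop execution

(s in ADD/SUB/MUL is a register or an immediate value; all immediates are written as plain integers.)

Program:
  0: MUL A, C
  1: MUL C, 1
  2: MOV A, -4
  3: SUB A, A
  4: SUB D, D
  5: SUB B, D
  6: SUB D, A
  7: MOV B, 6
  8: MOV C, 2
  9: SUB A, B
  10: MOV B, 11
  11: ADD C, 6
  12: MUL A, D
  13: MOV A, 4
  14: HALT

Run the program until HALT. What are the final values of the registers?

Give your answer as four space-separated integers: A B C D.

Step 1: PC=0 exec 'MUL A, C'. After: A=0 B=0 C=0 D=0 ZF=1 PC=1
Step 2: PC=1 exec 'MUL C, 1'. After: A=0 B=0 C=0 D=0 ZF=1 PC=2
Step 3: PC=2 exec 'MOV A, -4'. After: A=-4 B=0 C=0 D=0 ZF=1 PC=3
Step 4: PC=3 exec 'SUB A, A'. After: A=0 B=0 C=0 D=0 ZF=1 PC=4
Step 5: PC=4 exec 'SUB D, D'. After: A=0 B=0 C=0 D=0 ZF=1 PC=5
Step 6: PC=5 exec 'SUB B, D'. After: A=0 B=0 C=0 D=0 ZF=1 PC=6
Step 7: PC=6 exec 'SUB D, A'. After: A=0 B=0 C=0 D=0 ZF=1 PC=7
Step 8: PC=7 exec 'MOV B, 6'. After: A=0 B=6 C=0 D=0 ZF=1 PC=8
Step 9: PC=8 exec 'MOV C, 2'. After: A=0 B=6 C=2 D=0 ZF=1 PC=9
Step 10: PC=9 exec 'SUB A, B'. After: A=-6 B=6 C=2 D=0 ZF=0 PC=10
Step 11: PC=10 exec 'MOV B, 11'. After: A=-6 B=11 C=2 D=0 ZF=0 PC=11
Step 12: PC=11 exec 'ADD C, 6'. After: A=-6 B=11 C=8 D=0 ZF=0 PC=12
Step 13: PC=12 exec 'MUL A, D'. After: A=0 B=11 C=8 D=0 ZF=1 PC=13
Step 14: PC=13 exec 'MOV A, 4'. After: A=4 B=11 C=8 D=0 ZF=1 PC=14
Step 15: PC=14 exec 'HALT'. After: A=4 B=11 C=8 D=0 ZF=1 PC=14 HALTED

Answer: 4 11 8 0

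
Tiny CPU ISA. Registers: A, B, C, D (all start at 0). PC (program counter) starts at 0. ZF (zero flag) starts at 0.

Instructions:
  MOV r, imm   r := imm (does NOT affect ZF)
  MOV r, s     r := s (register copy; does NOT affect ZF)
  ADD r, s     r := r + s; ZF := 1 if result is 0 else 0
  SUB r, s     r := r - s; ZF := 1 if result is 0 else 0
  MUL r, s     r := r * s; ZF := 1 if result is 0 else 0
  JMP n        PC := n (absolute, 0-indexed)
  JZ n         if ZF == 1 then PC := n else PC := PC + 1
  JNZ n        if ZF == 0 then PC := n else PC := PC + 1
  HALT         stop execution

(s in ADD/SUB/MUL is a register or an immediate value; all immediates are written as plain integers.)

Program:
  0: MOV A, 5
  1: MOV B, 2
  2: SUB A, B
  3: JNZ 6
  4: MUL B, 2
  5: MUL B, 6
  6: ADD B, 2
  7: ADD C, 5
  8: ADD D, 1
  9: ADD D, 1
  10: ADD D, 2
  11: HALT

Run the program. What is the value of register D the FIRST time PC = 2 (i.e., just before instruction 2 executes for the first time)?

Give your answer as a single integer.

Step 1: PC=0 exec 'MOV A, 5'. After: A=5 B=0 C=0 D=0 ZF=0 PC=1
Step 2: PC=1 exec 'MOV B, 2'. After: A=5 B=2 C=0 D=0 ZF=0 PC=2
First time PC=2: D=0

0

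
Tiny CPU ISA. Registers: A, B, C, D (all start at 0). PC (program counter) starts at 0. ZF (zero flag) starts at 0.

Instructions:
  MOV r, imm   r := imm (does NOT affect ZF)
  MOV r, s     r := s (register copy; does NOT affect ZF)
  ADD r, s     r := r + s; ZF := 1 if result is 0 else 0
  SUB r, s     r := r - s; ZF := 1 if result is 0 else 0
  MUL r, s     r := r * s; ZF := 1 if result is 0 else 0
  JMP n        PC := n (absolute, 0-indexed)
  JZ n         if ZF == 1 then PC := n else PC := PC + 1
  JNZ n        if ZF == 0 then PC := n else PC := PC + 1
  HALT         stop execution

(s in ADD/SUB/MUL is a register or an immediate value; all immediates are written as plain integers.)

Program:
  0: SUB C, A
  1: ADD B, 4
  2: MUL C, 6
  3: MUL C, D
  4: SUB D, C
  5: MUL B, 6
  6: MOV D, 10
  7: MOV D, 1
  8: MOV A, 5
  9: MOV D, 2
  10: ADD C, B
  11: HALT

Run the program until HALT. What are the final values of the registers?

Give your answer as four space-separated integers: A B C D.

Answer: 5 24 24 2

Derivation:
Step 1: PC=0 exec 'SUB C, A'. After: A=0 B=0 C=0 D=0 ZF=1 PC=1
Step 2: PC=1 exec 'ADD B, 4'. After: A=0 B=4 C=0 D=0 ZF=0 PC=2
Step 3: PC=2 exec 'MUL C, 6'. After: A=0 B=4 C=0 D=0 ZF=1 PC=3
Step 4: PC=3 exec 'MUL C, D'. After: A=0 B=4 C=0 D=0 ZF=1 PC=4
Step 5: PC=4 exec 'SUB D, C'. After: A=0 B=4 C=0 D=0 ZF=1 PC=5
Step 6: PC=5 exec 'MUL B, 6'. After: A=0 B=24 C=0 D=0 ZF=0 PC=6
Step 7: PC=6 exec 'MOV D, 10'. After: A=0 B=24 C=0 D=10 ZF=0 PC=7
Step 8: PC=7 exec 'MOV D, 1'. After: A=0 B=24 C=0 D=1 ZF=0 PC=8
Step 9: PC=8 exec 'MOV A, 5'. After: A=5 B=24 C=0 D=1 ZF=0 PC=9
Step 10: PC=9 exec 'MOV D, 2'. After: A=5 B=24 C=0 D=2 ZF=0 PC=10
Step 11: PC=10 exec 'ADD C, B'. After: A=5 B=24 C=24 D=2 ZF=0 PC=11
Step 12: PC=11 exec 'HALT'. After: A=5 B=24 C=24 D=2 ZF=0 PC=11 HALTED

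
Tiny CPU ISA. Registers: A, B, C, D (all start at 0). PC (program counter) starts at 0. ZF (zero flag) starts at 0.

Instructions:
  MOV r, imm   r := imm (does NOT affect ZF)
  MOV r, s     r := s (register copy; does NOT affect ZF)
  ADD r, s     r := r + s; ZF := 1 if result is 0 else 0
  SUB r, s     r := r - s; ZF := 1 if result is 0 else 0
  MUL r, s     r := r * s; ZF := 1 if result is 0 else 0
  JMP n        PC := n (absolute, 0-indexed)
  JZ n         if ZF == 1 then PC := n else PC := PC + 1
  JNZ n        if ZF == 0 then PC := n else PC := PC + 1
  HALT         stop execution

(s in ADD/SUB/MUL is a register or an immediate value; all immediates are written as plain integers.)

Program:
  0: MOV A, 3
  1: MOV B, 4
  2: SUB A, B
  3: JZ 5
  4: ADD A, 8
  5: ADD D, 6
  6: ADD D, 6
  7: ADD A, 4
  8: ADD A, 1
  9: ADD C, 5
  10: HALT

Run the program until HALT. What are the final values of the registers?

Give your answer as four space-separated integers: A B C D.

Answer: 12 4 5 12

Derivation:
Step 1: PC=0 exec 'MOV A, 3'. After: A=3 B=0 C=0 D=0 ZF=0 PC=1
Step 2: PC=1 exec 'MOV B, 4'. After: A=3 B=4 C=0 D=0 ZF=0 PC=2
Step 3: PC=2 exec 'SUB A, B'. After: A=-1 B=4 C=0 D=0 ZF=0 PC=3
Step 4: PC=3 exec 'JZ 5'. After: A=-1 B=4 C=0 D=0 ZF=0 PC=4
Step 5: PC=4 exec 'ADD A, 8'. After: A=7 B=4 C=0 D=0 ZF=0 PC=5
Step 6: PC=5 exec 'ADD D, 6'. After: A=7 B=4 C=0 D=6 ZF=0 PC=6
Step 7: PC=6 exec 'ADD D, 6'. After: A=7 B=4 C=0 D=12 ZF=0 PC=7
Step 8: PC=7 exec 'ADD A, 4'. After: A=11 B=4 C=0 D=12 ZF=0 PC=8
Step 9: PC=8 exec 'ADD A, 1'. After: A=12 B=4 C=0 D=12 ZF=0 PC=9
Step 10: PC=9 exec 'ADD C, 5'. After: A=12 B=4 C=5 D=12 ZF=0 PC=10
Step 11: PC=10 exec 'HALT'. After: A=12 B=4 C=5 D=12 ZF=0 PC=10 HALTED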